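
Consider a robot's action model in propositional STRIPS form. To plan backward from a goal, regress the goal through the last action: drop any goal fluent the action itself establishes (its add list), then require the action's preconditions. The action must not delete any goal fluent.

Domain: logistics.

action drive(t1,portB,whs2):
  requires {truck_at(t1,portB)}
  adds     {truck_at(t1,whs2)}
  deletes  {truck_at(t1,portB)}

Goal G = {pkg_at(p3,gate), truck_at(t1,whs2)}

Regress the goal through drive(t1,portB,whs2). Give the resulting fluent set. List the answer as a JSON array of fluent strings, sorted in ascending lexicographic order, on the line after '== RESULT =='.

Compute (G \ add) ∪ pre:
  G ∩ del = {}  (empty — regression defined)
  G \ add = {pkg_at(p3,gate), truck_at(t1,whs2)} \ {truck_at(t1,whs2)} = {pkg_at(p3,gate)}
  ∪ pre   = {pkg_at(p3,gate)} ∪ {truck_at(t1,portB)}
          = {pkg_at(p3,gate), truck_at(t1,portB)}

== RESULT ==
["pkg_at(p3,gate)", "truck_at(t1,portB)"]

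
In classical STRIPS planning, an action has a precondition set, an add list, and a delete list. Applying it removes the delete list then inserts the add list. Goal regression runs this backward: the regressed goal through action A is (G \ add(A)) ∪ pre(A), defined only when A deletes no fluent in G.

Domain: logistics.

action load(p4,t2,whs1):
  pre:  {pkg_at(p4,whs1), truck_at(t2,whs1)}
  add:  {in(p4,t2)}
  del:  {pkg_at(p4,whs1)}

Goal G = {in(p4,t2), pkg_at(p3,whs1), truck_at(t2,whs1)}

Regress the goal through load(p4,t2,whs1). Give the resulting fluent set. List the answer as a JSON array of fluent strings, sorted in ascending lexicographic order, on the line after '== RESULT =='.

Regress:
  G ∩ del = {}  (empty — regression defined)
  G \ add = {in(p4,t2), pkg_at(p3,whs1), truck_at(t2,whs1)} \ {in(p4,t2)} = {pkg_at(p3,whs1), truck_at(t2,whs1)}
  ∪ pre   = {pkg_at(p3,whs1), truck_at(t2,whs1)} ∪ {pkg_at(p4,whs1), truck_at(t2,whs1)}
          = {pkg_at(p3,whs1), pkg_at(p4,whs1), truck_at(t2,whs1)}

== RESULT ==
["pkg_at(p3,whs1)", "pkg_at(p4,whs1)", "truck_at(t2,whs1)"]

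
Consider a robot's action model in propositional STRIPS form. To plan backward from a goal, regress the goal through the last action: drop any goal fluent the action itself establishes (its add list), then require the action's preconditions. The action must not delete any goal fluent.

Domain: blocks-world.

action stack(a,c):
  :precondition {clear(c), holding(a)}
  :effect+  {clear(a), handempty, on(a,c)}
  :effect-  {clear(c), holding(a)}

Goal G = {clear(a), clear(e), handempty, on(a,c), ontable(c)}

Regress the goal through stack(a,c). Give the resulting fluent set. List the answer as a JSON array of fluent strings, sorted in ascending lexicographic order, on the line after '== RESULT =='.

Compute (G \ add) ∪ pre:
  G ∩ del = {}  (empty — regression defined)
  G \ add = {clear(a), clear(e), handempty, on(a,c), ontable(c)} \ {clear(a), handempty, on(a,c)} = {clear(e), ontable(c)}
  ∪ pre   = {clear(e), ontable(c)} ∪ {clear(c), holding(a)}
          = {clear(c), clear(e), holding(a), ontable(c)}

== RESULT ==
["clear(c)", "clear(e)", "holding(a)", "ontable(c)"]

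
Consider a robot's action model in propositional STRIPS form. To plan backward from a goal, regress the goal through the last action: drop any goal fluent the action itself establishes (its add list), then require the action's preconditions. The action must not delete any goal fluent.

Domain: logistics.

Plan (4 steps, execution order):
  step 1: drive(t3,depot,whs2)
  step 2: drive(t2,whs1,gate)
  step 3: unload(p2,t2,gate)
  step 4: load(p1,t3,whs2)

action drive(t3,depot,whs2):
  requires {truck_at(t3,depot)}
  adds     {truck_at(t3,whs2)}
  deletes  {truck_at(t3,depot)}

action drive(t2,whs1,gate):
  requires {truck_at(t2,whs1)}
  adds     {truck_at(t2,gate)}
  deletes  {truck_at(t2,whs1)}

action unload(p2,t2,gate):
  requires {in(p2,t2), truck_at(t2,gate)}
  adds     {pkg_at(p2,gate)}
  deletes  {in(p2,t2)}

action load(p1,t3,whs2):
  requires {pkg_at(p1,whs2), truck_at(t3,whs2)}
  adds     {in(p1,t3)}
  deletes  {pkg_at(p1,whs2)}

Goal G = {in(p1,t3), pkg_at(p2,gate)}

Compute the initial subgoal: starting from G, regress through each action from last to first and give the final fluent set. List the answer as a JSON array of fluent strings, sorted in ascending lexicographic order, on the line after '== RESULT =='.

Regress step by step:
  through step 4 (load(p1,t3,whs2)): drop {in(p1,t3)}, keep {pkg_at(p2,gate)}, require {pkg_at(p1,whs2), truck_at(t3,whs2)}
    → {pkg_at(p1,whs2), pkg_at(p2,gate), truck_at(t3,whs2)}
  through step 3 (unload(p2,t2,gate)): drop {pkg_at(p2,gate)}, keep {pkg_at(p1,whs2), truck_at(t3,whs2)}, require {in(p2,t2), truck_at(t2,gate)}
    → {in(p2,t2), pkg_at(p1,whs2), truck_at(t2,gate), truck_at(t3,whs2)}
  through step 2 (drive(t2,whs1,gate)): drop {truck_at(t2,gate)}, keep {in(p2,t2), pkg_at(p1,whs2), truck_at(t3,whs2)}, require {truck_at(t2,whs1)}
    → {in(p2,t2), pkg_at(p1,whs2), truck_at(t2,whs1), truck_at(t3,whs2)}
  through step 1 (drive(t3,depot,whs2)): drop {truck_at(t3,whs2)}, keep {in(p2,t2), pkg_at(p1,whs2), truck_at(t2,whs1)}, require {truck_at(t3,depot)}
    → {in(p2,t2), pkg_at(p1,whs2), truck_at(t2,whs1), truck_at(t3,depot)}

== RESULT ==
["in(p2,t2)", "pkg_at(p1,whs2)", "truck_at(t2,whs1)", "truck_at(t3,depot)"]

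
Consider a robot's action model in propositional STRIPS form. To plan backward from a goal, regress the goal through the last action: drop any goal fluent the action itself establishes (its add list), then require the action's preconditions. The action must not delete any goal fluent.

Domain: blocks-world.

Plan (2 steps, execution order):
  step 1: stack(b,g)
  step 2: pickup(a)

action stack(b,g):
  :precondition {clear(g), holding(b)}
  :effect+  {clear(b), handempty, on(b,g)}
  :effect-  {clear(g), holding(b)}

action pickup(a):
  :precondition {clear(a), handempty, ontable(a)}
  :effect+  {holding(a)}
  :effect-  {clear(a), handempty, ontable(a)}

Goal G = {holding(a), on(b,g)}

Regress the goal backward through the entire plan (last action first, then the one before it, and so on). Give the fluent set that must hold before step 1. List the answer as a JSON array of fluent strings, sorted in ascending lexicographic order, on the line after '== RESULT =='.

Work backward from the goal:
  through step 2 (pickup(a)): drop {holding(a)}, keep {on(b,g)}, require {clear(a), handempty, ontable(a)}
    → {clear(a), handempty, on(b,g), ontable(a)}
  through step 1 (stack(b,g)): drop {handempty, on(b,g)}, keep {clear(a), ontable(a)}, require {clear(g), holding(b)}
    → {clear(a), clear(g), holding(b), ontable(a)}

== RESULT ==
["clear(a)", "clear(g)", "holding(b)", "ontable(a)"]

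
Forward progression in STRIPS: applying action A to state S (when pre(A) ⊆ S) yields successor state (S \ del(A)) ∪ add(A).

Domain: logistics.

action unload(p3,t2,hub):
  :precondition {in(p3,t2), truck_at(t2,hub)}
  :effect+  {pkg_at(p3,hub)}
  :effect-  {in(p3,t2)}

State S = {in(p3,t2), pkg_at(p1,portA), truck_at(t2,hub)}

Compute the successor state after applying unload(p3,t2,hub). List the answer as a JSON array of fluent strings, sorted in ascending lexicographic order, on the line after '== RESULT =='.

Compute (S \ del) ∪ add:
  pre ⊆ S: {in(p3,t2), truck_at(t2,hub)} ⊆ S  — applicable
  S \ del = {pkg_at(p1,portA), truck_at(t2,hub)}
  ∪ add   = {pkg_at(p1,portA), pkg_at(p3,hub), truck_at(t2,hub)}

== RESULT ==
["pkg_at(p1,portA)", "pkg_at(p3,hub)", "truck_at(t2,hub)"]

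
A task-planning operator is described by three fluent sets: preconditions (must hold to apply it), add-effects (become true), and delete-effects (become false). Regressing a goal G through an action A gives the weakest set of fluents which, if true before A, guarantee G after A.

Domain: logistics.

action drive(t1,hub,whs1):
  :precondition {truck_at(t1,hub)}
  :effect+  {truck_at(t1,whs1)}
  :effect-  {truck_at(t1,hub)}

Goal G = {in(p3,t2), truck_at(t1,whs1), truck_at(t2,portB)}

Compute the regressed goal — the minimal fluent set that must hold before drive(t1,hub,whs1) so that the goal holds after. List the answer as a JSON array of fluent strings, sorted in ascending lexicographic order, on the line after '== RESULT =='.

Compute (G \ add) ∪ pre:
  G ∩ del = {}  (empty — regression defined)
  G \ add = {in(p3,t2), truck_at(t1,whs1), truck_at(t2,portB)} \ {truck_at(t1,whs1)} = {in(p3,t2), truck_at(t2,portB)}
  ∪ pre   = {in(p3,t2), truck_at(t2,portB)} ∪ {truck_at(t1,hub)}
          = {in(p3,t2), truck_at(t1,hub), truck_at(t2,portB)}

== RESULT ==
["in(p3,t2)", "truck_at(t1,hub)", "truck_at(t2,portB)"]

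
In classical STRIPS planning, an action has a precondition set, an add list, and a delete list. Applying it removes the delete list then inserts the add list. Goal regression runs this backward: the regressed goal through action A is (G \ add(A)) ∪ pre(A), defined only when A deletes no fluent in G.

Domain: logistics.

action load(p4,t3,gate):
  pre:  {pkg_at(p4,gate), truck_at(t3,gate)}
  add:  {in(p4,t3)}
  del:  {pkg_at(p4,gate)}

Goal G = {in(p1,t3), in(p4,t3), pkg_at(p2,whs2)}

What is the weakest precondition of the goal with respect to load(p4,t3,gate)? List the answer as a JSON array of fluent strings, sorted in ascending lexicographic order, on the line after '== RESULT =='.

Compute (G \ add) ∪ pre:
  G ∩ del = {}  (empty — regression defined)
  G \ add = {in(p1,t3), in(p4,t3), pkg_at(p2,whs2)} \ {in(p4,t3)} = {in(p1,t3), pkg_at(p2,whs2)}
  ∪ pre   = {in(p1,t3), pkg_at(p2,whs2)} ∪ {pkg_at(p4,gate), truck_at(t3,gate)}
          = {in(p1,t3), pkg_at(p2,whs2), pkg_at(p4,gate), truck_at(t3,gate)}

== RESULT ==
["in(p1,t3)", "pkg_at(p2,whs2)", "pkg_at(p4,gate)", "truck_at(t3,gate)"]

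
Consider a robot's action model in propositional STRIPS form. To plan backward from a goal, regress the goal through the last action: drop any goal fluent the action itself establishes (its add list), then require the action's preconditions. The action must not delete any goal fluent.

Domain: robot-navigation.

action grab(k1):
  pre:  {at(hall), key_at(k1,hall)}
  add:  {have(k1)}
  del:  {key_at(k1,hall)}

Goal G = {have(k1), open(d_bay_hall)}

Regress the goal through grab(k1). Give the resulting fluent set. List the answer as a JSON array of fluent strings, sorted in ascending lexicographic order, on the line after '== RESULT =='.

Compute (G \ add) ∪ pre:
  G ∩ del = {}  (empty — regression defined)
  G \ add = {have(k1), open(d_bay_hall)} \ {have(k1)} = {open(d_bay_hall)}
  ∪ pre   = {open(d_bay_hall)} ∪ {at(hall), key_at(k1,hall)}
          = {at(hall), key_at(k1,hall), open(d_bay_hall)}

== RESULT ==
["at(hall)", "key_at(k1,hall)", "open(d_bay_hall)"]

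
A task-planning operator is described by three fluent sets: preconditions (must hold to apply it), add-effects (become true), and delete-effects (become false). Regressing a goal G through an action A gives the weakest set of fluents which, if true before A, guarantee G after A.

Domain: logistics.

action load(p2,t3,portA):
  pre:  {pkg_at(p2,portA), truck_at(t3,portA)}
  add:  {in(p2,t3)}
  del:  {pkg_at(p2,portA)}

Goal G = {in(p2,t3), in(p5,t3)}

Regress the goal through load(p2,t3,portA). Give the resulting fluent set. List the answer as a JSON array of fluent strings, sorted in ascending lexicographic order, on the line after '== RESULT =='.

Regress:
  G ∩ del = {}  (empty — regression defined)
  G \ add = {in(p2,t3), in(p5,t3)} \ {in(p2,t3)} = {in(p5,t3)}
  ∪ pre   = {in(p5,t3)} ∪ {pkg_at(p2,portA), truck_at(t3,portA)}
          = {in(p5,t3), pkg_at(p2,portA), truck_at(t3,portA)}

== RESULT ==
["in(p5,t3)", "pkg_at(p2,portA)", "truck_at(t3,portA)"]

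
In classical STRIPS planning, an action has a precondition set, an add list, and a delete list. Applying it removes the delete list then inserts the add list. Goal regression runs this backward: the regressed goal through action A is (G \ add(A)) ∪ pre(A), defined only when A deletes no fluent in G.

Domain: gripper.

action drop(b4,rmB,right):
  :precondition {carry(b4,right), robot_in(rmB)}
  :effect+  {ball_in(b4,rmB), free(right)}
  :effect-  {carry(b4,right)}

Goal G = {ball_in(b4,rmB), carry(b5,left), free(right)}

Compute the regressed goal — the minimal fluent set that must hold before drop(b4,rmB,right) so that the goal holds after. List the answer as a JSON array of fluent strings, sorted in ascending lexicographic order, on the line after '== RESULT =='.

Compute (G \ add) ∪ pre:
  G ∩ del = {}  (empty — regression defined)
  G \ add = {ball_in(b4,rmB), carry(b5,left), free(right)} \ {ball_in(b4,rmB), free(right)} = {carry(b5,left)}
  ∪ pre   = {carry(b5,left)} ∪ {carry(b4,right), robot_in(rmB)}
          = {carry(b4,right), carry(b5,left), robot_in(rmB)}

== RESULT ==
["carry(b4,right)", "carry(b5,left)", "robot_in(rmB)"]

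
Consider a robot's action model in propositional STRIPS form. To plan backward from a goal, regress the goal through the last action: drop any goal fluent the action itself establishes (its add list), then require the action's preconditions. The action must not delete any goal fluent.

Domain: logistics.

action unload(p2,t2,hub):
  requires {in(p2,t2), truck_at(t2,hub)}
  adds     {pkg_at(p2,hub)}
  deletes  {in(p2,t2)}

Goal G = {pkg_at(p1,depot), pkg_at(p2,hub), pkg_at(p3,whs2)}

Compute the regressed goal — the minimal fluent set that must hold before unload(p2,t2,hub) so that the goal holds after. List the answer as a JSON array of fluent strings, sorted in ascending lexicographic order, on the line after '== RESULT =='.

Compute (G \ add) ∪ pre:
  G ∩ del = {}  (empty — regression defined)
  G \ add = {pkg_at(p1,depot), pkg_at(p2,hub), pkg_at(p3,whs2)} \ {pkg_at(p2,hub)} = {pkg_at(p1,depot), pkg_at(p3,whs2)}
  ∪ pre   = {pkg_at(p1,depot), pkg_at(p3,whs2)} ∪ {in(p2,t2), truck_at(t2,hub)}
          = {in(p2,t2), pkg_at(p1,depot), pkg_at(p3,whs2), truck_at(t2,hub)}

== RESULT ==
["in(p2,t2)", "pkg_at(p1,depot)", "pkg_at(p3,whs2)", "truck_at(t2,hub)"]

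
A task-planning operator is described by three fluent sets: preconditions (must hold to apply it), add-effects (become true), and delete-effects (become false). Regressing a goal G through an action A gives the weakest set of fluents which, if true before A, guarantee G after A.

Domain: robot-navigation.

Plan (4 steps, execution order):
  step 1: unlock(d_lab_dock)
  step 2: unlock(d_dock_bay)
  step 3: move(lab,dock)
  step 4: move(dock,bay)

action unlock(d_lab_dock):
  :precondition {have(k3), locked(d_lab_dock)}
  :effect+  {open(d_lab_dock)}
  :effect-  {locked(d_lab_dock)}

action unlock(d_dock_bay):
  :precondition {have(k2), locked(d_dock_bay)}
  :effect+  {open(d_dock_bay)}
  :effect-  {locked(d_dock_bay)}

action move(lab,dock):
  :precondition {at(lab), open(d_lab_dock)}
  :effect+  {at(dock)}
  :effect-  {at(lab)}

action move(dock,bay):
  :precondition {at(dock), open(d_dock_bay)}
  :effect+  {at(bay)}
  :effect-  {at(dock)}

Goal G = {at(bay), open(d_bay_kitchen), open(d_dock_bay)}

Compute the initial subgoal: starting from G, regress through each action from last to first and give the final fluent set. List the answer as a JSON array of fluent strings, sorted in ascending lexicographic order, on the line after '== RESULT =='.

Regress step by step:
  through step 4 (move(dock,bay)): drop {at(bay)}, keep {open(d_bay_kitchen), open(d_dock_bay)}, require {at(dock), open(d_dock_bay)}
    → {at(dock), open(d_bay_kitchen), open(d_dock_bay)}
  through step 3 (move(lab,dock)): drop {at(dock)}, keep {open(d_bay_kitchen), open(d_dock_bay)}, require {at(lab), open(d_lab_dock)}
    → {at(lab), open(d_bay_kitchen), open(d_dock_bay), open(d_lab_dock)}
  through step 2 (unlock(d_dock_bay)): drop {open(d_dock_bay)}, keep {at(lab), open(d_bay_kitchen), open(d_lab_dock)}, require {have(k2), locked(d_dock_bay)}
    → {at(lab), have(k2), locked(d_dock_bay), open(d_bay_kitchen), open(d_lab_dock)}
  through step 1 (unlock(d_lab_dock)): drop {open(d_lab_dock)}, keep {at(lab), have(k2), locked(d_dock_bay), open(d_bay_kitchen)}, require {have(k3), locked(d_lab_dock)}
    → {at(lab), have(k2), have(k3), locked(d_dock_bay), locked(d_lab_dock), open(d_bay_kitchen)}

== RESULT ==
["at(lab)", "have(k2)", "have(k3)", "locked(d_dock_bay)", "locked(d_lab_dock)", "open(d_bay_kitchen)"]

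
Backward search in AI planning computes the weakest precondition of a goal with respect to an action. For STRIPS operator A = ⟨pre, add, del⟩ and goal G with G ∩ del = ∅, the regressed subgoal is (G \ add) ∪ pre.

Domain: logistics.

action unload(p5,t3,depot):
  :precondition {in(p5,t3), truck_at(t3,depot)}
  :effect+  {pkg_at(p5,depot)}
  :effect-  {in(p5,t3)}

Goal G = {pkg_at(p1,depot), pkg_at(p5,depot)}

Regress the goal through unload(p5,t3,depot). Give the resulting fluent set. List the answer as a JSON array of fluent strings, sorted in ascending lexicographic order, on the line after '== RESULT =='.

Compute (G \ add) ∪ pre:
  G ∩ del = {}  (empty — regression defined)
  G \ add = {pkg_at(p1,depot), pkg_at(p5,depot)} \ {pkg_at(p5,depot)} = {pkg_at(p1,depot)}
  ∪ pre   = {pkg_at(p1,depot)} ∪ {in(p5,t3), truck_at(t3,depot)}
          = {in(p5,t3), pkg_at(p1,depot), truck_at(t3,depot)}

== RESULT ==
["in(p5,t3)", "pkg_at(p1,depot)", "truck_at(t3,depot)"]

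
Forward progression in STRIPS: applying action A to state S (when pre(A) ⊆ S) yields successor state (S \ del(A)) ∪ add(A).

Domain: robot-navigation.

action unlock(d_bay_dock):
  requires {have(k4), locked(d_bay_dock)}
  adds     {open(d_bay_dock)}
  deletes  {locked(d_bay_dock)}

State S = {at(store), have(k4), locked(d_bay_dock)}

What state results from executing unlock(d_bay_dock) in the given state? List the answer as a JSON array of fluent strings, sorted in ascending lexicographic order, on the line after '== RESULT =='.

Progress:
  pre ⊆ S: {have(k4), locked(d_bay_dock)} ⊆ S  — applicable
  S \ del = {at(store), have(k4)}
  ∪ add   = {at(store), have(k4), open(d_bay_dock)}

== RESULT ==
["at(store)", "have(k4)", "open(d_bay_dock)"]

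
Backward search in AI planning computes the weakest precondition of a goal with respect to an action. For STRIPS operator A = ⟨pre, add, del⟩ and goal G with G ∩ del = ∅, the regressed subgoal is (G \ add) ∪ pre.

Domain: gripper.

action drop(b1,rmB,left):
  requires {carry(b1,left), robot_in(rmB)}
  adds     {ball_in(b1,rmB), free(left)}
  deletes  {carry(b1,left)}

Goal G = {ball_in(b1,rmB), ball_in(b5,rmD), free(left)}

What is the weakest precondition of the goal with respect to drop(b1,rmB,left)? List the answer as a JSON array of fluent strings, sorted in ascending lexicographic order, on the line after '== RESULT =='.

Regress:
  G ∩ del = {}  (empty — regression defined)
  G \ add = {ball_in(b1,rmB), ball_in(b5,rmD), free(left)} \ {ball_in(b1,rmB), free(left)} = {ball_in(b5,rmD)}
  ∪ pre   = {ball_in(b5,rmD)} ∪ {carry(b1,left), robot_in(rmB)}
          = {ball_in(b5,rmD), carry(b1,left), robot_in(rmB)}

== RESULT ==
["ball_in(b5,rmD)", "carry(b1,left)", "robot_in(rmB)"]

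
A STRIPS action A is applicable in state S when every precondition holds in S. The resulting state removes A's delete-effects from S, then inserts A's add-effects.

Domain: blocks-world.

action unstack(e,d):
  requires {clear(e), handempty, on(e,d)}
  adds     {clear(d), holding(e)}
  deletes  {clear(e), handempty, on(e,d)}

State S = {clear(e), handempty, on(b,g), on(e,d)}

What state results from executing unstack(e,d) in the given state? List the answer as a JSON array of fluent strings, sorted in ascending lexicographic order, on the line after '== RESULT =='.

Compute (S \ del) ∪ add:
  pre ⊆ S: {clear(e), handempty, on(e,d)} ⊆ S  — applicable
  S \ del = {on(b,g)}
  ∪ add   = {clear(d), holding(e), on(b,g)}

== RESULT ==
["clear(d)", "holding(e)", "on(b,g)"]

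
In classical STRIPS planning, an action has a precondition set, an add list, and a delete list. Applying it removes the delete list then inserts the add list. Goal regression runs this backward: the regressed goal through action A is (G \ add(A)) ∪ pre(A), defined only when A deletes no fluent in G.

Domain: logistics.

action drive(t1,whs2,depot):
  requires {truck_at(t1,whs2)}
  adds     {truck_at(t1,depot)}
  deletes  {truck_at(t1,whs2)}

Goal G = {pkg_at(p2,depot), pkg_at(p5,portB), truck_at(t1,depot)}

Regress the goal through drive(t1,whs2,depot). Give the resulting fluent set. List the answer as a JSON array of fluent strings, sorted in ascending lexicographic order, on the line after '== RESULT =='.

Regress:
  G ∩ del = {}  (empty — regression defined)
  G \ add = {pkg_at(p2,depot), pkg_at(p5,portB), truck_at(t1,depot)} \ {truck_at(t1,depot)} = {pkg_at(p2,depot), pkg_at(p5,portB)}
  ∪ pre   = {pkg_at(p2,depot), pkg_at(p5,portB)} ∪ {truck_at(t1,whs2)}
          = {pkg_at(p2,depot), pkg_at(p5,portB), truck_at(t1,whs2)}

== RESULT ==
["pkg_at(p2,depot)", "pkg_at(p5,portB)", "truck_at(t1,whs2)"]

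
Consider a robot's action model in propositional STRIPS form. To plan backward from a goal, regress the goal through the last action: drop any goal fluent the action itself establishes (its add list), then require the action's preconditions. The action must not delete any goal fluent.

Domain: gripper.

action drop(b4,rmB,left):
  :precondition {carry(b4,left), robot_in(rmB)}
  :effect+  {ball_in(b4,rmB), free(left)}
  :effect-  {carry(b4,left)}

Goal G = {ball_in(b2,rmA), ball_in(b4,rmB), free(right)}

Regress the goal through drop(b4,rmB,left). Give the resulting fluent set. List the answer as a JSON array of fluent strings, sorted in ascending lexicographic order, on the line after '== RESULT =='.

Regress:
  G ∩ del = {}  (empty — regression defined)
  G \ add = {ball_in(b2,rmA), ball_in(b4,rmB), free(right)} \ {ball_in(b4,rmB), free(left)} = {ball_in(b2,rmA), free(right)}
  ∪ pre   = {ball_in(b2,rmA), free(right)} ∪ {carry(b4,left), robot_in(rmB)}
          = {ball_in(b2,rmA), carry(b4,left), free(right), robot_in(rmB)}

== RESULT ==
["ball_in(b2,rmA)", "carry(b4,left)", "free(right)", "robot_in(rmB)"]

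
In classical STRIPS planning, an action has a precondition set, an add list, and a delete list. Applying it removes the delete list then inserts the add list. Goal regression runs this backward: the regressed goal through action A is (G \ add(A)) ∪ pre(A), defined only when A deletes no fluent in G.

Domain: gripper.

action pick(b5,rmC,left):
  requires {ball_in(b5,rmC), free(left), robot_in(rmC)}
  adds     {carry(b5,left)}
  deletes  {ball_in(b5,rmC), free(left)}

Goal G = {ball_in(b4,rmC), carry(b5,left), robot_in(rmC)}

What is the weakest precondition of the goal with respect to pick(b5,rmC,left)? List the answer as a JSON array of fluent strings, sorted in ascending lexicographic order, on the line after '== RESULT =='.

Regress:
  G ∩ del = {}  (empty — regression defined)
  G \ add = {ball_in(b4,rmC), carry(b5,left), robot_in(rmC)} \ {carry(b5,left)} = {ball_in(b4,rmC), robot_in(rmC)}
  ∪ pre   = {ball_in(b4,rmC), robot_in(rmC)} ∪ {ball_in(b5,rmC), free(left), robot_in(rmC)}
          = {ball_in(b4,rmC), ball_in(b5,rmC), free(left), robot_in(rmC)}

== RESULT ==
["ball_in(b4,rmC)", "ball_in(b5,rmC)", "free(left)", "robot_in(rmC)"]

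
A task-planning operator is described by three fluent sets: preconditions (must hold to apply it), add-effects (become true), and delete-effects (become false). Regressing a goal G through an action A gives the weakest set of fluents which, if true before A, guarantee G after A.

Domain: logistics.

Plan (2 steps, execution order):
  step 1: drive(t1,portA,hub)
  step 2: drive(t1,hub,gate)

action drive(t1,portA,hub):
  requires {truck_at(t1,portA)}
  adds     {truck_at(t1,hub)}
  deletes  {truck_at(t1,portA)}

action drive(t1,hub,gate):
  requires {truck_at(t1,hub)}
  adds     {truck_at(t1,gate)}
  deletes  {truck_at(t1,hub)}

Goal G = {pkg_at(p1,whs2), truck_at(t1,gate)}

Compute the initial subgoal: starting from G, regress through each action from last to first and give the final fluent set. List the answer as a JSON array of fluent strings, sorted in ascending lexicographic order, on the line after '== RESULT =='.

Regress step by step:
  through step 2 (drive(t1,hub,gate)): drop {truck_at(t1,gate)}, keep {pkg_at(p1,whs2)}, require {truck_at(t1,hub)}
    → {pkg_at(p1,whs2), truck_at(t1,hub)}
  through step 1 (drive(t1,portA,hub)): drop {truck_at(t1,hub)}, keep {pkg_at(p1,whs2)}, require {truck_at(t1,portA)}
    → {pkg_at(p1,whs2), truck_at(t1,portA)}

== RESULT ==
["pkg_at(p1,whs2)", "truck_at(t1,portA)"]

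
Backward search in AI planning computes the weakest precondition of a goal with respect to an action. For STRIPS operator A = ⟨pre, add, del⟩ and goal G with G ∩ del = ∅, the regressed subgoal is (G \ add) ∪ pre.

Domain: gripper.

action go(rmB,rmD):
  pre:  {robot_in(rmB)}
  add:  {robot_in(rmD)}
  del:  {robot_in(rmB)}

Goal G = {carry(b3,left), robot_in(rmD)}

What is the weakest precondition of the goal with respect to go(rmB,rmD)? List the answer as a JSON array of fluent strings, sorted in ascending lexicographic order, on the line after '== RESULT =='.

Regress:
  G ∩ del = {}  (empty — regression defined)
  G \ add = {carry(b3,left), robot_in(rmD)} \ {robot_in(rmD)} = {carry(b3,left)}
  ∪ pre   = {carry(b3,left)} ∪ {robot_in(rmB)}
          = {carry(b3,left), robot_in(rmB)}

== RESULT ==
["carry(b3,left)", "robot_in(rmB)"]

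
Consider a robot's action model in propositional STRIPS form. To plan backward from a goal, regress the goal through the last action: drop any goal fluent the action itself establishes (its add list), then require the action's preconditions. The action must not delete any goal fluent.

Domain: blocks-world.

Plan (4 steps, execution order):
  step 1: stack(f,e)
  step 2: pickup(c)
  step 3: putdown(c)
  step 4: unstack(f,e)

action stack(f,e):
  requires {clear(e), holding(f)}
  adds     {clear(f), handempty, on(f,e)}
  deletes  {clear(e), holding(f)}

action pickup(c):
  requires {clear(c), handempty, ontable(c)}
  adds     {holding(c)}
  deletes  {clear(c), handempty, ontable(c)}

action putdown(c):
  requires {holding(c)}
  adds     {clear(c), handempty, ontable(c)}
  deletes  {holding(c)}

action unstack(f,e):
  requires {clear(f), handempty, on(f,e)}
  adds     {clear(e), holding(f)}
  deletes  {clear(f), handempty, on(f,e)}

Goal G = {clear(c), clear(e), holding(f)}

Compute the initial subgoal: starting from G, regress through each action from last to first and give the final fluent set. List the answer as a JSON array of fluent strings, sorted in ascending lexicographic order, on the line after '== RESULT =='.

Work backward from the goal:
  through step 4 (unstack(f,e)): drop {clear(e), holding(f)}, keep {clear(c)}, require {clear(f), handempty, on(f,e)}
    → {clear(c), clear(f), handempty, on(f,e)}
  through step 3 (putdown(c)): drop {clear(c), handempty}, keep {clear(f), on(f,e)}, require {holding(c)}
    → {clear(f), holding(c), on(f,e)}
  through step 2 (pickup(c)): drop {holding(c)}, keep {clear(f), on(f,e)}, require {clear(c), handempty, ontable(c)}
    → {clear(c), clear(f), handempty, on(f,e), ontable(c)}
  through step 1 (stack(f,e)): drop {clear(f), handempty, on(f,e)}, keep {clear(c), ontable(c)}, require {clear(e), holding(f)}
    → {clear(c), clear(e), holding(f), ontable(c)}

== RESULT ==
["clear(c)", "clear(e)", "holding(f)", "ontable(c)"]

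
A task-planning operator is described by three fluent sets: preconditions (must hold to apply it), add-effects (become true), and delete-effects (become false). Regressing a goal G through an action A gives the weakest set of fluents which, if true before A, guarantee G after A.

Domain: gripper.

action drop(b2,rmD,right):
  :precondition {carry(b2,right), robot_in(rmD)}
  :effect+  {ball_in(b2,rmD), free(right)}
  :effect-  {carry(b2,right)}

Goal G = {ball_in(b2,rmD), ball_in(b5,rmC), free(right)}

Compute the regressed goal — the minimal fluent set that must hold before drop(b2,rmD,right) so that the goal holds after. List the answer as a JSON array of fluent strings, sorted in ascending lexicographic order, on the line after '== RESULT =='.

Compute (G \ add) ∪ pre:
  G ∩ del = {}  (empty — regression defined)
  G \ add = {ball_in(b2,rmD), ball_in(b5,rmC), free(right)} \ {ball_in(b2,rmD), free(right)} = {ball_in(b5,rmC)}
  ∪ pre   = {ball_in(b5,rmC)} ∪ {carry(b2,right), robot_in(rmD)}
          = {ball_in(b5,rmC), carry(b2,right), robot_in(rmD)}

== RESULT ==
["ball_in(b5,rmC)", "carry(b2,right)", "robot_in(rmD)"]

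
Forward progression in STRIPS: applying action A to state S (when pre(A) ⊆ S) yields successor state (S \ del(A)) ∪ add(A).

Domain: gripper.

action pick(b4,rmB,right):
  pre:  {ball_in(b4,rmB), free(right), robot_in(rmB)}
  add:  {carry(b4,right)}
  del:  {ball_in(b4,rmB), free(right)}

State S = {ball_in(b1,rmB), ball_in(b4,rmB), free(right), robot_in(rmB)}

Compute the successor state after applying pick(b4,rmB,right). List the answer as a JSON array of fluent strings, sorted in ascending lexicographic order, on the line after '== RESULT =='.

Progress:
  pre ⊆ S: {ball_in(b4,rmB), free(right), robot_in(rmB)} ⊆ S  — applicable
  S \ del = {ball_in(b1,rmB), robot_in(rmB)}
  ∪ add   = {ball_in(b1,rmB), carry(b4,right), robot_in(rmB)}

== RESULT ==
["ball_in(b1,rmB)", "carry(b4,right)", "robot_in(rmB)"]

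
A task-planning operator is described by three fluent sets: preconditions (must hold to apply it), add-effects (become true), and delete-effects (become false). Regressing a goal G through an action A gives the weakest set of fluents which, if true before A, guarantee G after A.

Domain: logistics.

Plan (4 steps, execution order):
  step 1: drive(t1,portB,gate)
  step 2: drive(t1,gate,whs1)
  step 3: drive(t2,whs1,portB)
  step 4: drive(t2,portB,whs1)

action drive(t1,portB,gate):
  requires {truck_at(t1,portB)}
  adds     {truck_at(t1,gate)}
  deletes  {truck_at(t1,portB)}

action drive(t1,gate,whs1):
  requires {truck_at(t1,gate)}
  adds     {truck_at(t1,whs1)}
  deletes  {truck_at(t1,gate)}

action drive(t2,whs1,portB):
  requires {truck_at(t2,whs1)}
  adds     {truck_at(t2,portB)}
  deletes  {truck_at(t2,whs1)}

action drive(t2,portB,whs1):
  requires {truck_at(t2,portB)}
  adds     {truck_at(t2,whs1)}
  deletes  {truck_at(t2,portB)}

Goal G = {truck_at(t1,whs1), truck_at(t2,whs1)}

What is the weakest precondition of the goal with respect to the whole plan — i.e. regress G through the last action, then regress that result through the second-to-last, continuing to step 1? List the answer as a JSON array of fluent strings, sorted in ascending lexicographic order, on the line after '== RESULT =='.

Work backward from the goal:
  through step 4 (drive(t2,portB,whs1)): drop {truck_at(t2,whs1)}, keep {truck_at(t1,whs1)}, require {truck_at(t2,portB)}
    → {truck_at(t1,whs1), truck_at(t2,portB)}
  through step 3 (drive(t2,whs1,portB)): drop {truck_at(t2,portB)}, keep {truck_at(t1,whs1)}, require {truck_at(t2,whs1)}
    → {truck_at(t1,whs1), truck_at(t2,whs1)}
  through step 2 (drive(t1,gate,whs1)): drop {truck_at(t1,whs1)}, keep {truck_at(t2,whs1)}, require {truck_at(t1,gate)}
    → {truck_at(t1,gate), truck_at(t2,whs1)}
  through step 1 (drive(t1,portB,gate)): drop {truck_at(t1,gate)}, keep {truck_at(t2,whs1)}, require {truck_at(t1,portB)}
    → {truck_at(t1,portB), truck_at(t2,whs1)}

== RESULT ==
["truck_at(t1,portB)", "truck_at(t2,whs1)"]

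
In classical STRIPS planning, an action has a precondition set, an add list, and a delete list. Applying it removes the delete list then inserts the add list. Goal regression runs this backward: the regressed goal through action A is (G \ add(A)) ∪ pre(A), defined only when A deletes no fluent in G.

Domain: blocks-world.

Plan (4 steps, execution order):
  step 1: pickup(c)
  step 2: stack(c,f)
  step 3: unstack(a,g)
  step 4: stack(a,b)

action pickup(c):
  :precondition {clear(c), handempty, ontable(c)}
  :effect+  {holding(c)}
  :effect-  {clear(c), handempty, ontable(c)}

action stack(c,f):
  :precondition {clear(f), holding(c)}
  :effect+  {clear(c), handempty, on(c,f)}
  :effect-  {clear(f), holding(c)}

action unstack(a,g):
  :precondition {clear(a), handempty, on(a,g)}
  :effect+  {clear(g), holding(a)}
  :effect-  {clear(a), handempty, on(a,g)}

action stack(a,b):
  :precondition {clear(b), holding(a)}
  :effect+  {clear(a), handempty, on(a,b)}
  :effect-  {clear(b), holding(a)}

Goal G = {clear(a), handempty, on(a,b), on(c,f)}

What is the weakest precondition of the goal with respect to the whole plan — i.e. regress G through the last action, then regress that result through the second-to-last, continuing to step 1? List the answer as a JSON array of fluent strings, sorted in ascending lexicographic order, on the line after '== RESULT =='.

Work backward from the goal:
  through step 4 (stack(a,b)): drop {clear(a), handempty, on(a,b)}, keep {on(c,f)}, require {clear(b), holding(a)}
    → {clear(b), holding(a), on(c,f)}
  through step 3 (unstack(a,g)): drop {holding(a)}, keep {clear(b), on(c,f)}, require {clear(a), handempty, on(a,g)}
    → {clear(a), clear(b), handempty, on(a,g), on(c,f)}
  through step 2 (stack(c,f)): drop {handempty, on(c,f)}, keep {clear(a), clear(b), on(a,g)}, require {clear(f), holding(c)}
    → {clear(a), clear(b), clear(f), holding(c), on(a,g)}
  through step 1 (pickup(c)): drop {holding(c)}, keep {clear(a), clear(b), clear(f), on(a,g)}, require {clear(c), handempty, ontable(c)}
    → {clear(a), clear(b), clear(c), clear(f), handempty, on(a,g), ontable(c)}

== RESULT ==
["clear(a)", "clear(b)", "clear(c)", "clear(f)", "handempty", "on(a,g)", "ontable(c)"]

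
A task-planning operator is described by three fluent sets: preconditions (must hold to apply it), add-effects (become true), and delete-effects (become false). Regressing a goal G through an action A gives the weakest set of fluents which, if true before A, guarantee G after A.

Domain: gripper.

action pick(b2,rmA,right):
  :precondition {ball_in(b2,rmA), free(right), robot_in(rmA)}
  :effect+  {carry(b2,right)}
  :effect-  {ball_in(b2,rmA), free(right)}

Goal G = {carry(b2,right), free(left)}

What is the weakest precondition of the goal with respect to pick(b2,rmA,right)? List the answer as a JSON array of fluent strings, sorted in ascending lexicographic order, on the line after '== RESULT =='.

Regress:
  G ∩ del = {}  (empty — regression defined)
  G \ add = {carry(b2,right), free(left)} \ {carry(b2,right)} = {free(left)}
  ∪ pre   = {free(left)} ∪ {ball_in(b2,rmA), free(right), robot_in(rmA)}
          = {ball_in(b2,rmA), free(left), free(right), robot_in(rmA)}

== RESULT ==
["ball_in(b2,rmA)", "free(left)", "free(right)", "robot_in(rmA)"]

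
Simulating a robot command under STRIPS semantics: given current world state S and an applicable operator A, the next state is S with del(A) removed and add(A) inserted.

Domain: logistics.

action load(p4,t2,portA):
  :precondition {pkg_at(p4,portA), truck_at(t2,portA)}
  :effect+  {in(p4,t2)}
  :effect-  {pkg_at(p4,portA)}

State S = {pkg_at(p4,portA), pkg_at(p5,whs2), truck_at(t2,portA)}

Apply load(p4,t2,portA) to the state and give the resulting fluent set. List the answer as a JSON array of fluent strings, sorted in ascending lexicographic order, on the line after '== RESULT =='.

Compute (S \ del) ∪ add:
  pre ⊆ S: {pkg_at(p4,portA), truck_at(t2,portA)} ⊆ S  — applicable
  S \ del = {pkg_at(p5,whs2), truck_at(t2,portA)}
  ∪ add   = {in(p4,t2), pkg_at(p5,whs2), truck_at(t2,portA)}

== RESULT ==
["in(p4,t2)", "pkg_at(p5,whs2)", "truck_at(t2,portA)"]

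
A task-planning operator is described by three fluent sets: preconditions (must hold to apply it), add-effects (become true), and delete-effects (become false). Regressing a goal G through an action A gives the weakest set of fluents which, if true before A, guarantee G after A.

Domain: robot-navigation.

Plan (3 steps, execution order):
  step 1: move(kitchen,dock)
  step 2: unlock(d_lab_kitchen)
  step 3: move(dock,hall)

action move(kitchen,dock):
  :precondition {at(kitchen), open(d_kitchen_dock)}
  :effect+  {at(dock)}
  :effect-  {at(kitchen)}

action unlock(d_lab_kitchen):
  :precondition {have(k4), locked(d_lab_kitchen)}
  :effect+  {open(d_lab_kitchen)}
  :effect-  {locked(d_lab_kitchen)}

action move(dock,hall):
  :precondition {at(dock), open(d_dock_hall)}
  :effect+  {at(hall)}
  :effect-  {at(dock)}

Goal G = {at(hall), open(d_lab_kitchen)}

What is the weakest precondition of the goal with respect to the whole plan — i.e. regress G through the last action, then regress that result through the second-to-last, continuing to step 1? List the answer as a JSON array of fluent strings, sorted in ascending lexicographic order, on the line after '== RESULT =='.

Regress step by step:
  through step 3 (move(dock,hall)): drop {at(hall)}, keep {open(d_lab_kitchen)}, require {at(dock), open(d_dock_hall)}
    → {at(dock), open(d_dock_hall), open(d_lab_kitchen)}
  through step 2 (unlock(d_lab_kitchen)): drop {open(d_lab_kitchen)}, keep {at(dock), open(d_dock_hall)}, require {have(k4), locked(d_lab_kitchen)}
    → {at(dock), have(k4), locked(d_lab_kitchen), open(d_dock_hall)}
  through step 1 (move(kitchen,dock)): drop {at(dock)}, keep {have(k4), locked(d_lab_kitchen), open(d_dock_hall)}, require {at(kitchen), open(d_kitchen_dock)}
    → {at(kitchen), have(k4), locked(d_lab_kitchen), open(d_dock_hall), open(d_kitchen_dock)}

== RESULT ==
["at(kitchen)", "have(k4)", "locked(d_lab_kitchen)", "open(d_dock_hall)", "open(d_kitchen_dock)"]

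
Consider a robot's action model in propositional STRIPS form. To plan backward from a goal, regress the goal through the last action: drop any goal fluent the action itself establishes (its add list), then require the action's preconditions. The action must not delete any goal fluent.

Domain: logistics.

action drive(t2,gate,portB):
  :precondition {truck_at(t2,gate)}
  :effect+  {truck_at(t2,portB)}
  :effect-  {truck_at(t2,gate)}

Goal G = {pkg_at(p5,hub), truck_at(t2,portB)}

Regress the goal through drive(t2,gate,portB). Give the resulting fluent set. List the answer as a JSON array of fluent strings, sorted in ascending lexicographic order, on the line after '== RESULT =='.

Compute (G \ add) ∪ pre:
  G ∩ del = {}  (empty — regression defined)
  G \ add = {pkg_at(p5,hub), truck_at(t2,portB)} \ {truck_at(t2,portB)} = {pkg_at(p5,hub)}
  ∪ pre   = {pkg_at(p5,hub)} ∪ {truck_at(t2,gate)}
          = {pkg_at(p5,hub), truck_at(t2,gate)}

== RESULT ==
["pkg_at(p5,hub)", "truck_at(t2,gate)"]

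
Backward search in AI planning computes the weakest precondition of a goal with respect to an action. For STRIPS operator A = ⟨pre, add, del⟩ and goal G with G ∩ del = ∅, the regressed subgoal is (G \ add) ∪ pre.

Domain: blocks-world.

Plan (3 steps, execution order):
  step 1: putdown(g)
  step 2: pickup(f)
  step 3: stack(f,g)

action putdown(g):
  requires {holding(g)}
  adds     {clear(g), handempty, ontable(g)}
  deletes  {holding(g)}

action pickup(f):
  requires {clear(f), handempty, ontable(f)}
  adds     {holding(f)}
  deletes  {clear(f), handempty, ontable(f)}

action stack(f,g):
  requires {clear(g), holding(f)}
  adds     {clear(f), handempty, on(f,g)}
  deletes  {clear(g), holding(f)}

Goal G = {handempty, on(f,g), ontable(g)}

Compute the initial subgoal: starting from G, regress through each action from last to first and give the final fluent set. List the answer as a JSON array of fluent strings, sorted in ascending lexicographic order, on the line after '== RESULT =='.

Regress step by step:
  through step 3 (stack(f,g)): drop {handempty, on(f,g)}, keep {ontable(g)}, require {clear(g), holding(f)}
    → {clear(g), holding(f), ontable(g)}
  through step 2 (pickup(f)): drop {holding(f)}, keep {clear(g), ontable(g)}, require {clear(f), handempty, ontable(f)}
    → {clear(f), clear(g), handempty, ontable(f), ontable(g)}
  through step 1 (putdown(g)): drop {clear(g), handempty, ontable(g)}, keep {clear(f), ontable(f)}, require {holding(g)}
    → {clear(f), holding(g), ontable(f)}

== RESULT ==
["clear(f)", "holding(g)", "ontable(f)"]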